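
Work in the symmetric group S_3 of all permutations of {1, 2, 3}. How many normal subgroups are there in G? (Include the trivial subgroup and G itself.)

3

G has 6 subgroups. Checking conjugation-invariance by order — order 1: 1/1 normal; order 2: 0/3 normal; order 3: 1/1 normal; order 6: 1/1 normal.
Total normal subgroups: 3.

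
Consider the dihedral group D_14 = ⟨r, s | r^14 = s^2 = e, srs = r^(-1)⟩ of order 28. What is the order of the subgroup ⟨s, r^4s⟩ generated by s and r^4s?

|⟨s⟩| = 2 and |⟨r^4s⟩| = 2, so |H| is a multiple of lcm(2, 2) = 2 and divides |G| = 28.
Closing under the operation: H = {e, r^2, r^4, r^6, r^8, r^10, r^12, s, r^2s, r^4s, r^6s, r^8s, r^10s, r^12s}, so |H| = 14.

14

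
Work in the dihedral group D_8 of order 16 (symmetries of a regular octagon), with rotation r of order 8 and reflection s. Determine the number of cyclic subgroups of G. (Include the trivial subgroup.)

12

A cyclic subgroup of order d is generated by each of its φ(d) elements of order d, so the cyclic subgroups of order d number (#elements of order d)/φ(d).
Cyclic subgroups by order — order 1: 1; order 2: 9; order 4: 1; order 8: 1.
Total: 12.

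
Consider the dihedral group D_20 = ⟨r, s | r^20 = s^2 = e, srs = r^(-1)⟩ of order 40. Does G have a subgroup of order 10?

Yes

10 | 40. A subgroup of order 10 is {e, r^2, r^4, r^6, r^8, r^10, r^12, r^14, r^16, r^18}.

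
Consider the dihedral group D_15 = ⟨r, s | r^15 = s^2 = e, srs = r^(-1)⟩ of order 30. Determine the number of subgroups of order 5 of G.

1

|G| = 30 and 5 | 30, so subgroups of order 5 are possible by Lagrange.
The subgroups of order 5 are: {e, r^3, r^6, r^9, r^12}.
So G has 1 subgroup of order 5.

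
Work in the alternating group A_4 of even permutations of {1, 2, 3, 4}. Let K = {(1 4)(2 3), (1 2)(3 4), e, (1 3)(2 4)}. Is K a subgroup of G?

|K| = 4 divides |G| = 12, consistent with Lagrange.
K contains the identity, every element's inverse is in K, and K is closed under ∘: it is a subgroup.

Yes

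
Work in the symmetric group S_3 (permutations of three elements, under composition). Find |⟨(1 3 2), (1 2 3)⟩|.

3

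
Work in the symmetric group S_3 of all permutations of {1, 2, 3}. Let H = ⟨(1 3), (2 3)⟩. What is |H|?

6

|⟨(1 3)⟩| = 2 and |⟨(2 3)⟩| = 2, so |H| is a multiple of lcm(2, 2) = 2 and divides |G| = 6.
Closing {(1 3), (2 3)} under the group operation gives all of G, so |H| = 6.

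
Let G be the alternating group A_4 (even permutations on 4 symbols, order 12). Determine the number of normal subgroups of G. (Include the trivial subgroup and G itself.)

G has 10 subgroups. Checking conjugation-invariance by order — order 1: 1/1 normal; order 2: 0/3 normal; order 3: 0/4 normal; order 4: 1/1 normal; order 12: 1/1 normal.
Total normal subgroups: 3.

3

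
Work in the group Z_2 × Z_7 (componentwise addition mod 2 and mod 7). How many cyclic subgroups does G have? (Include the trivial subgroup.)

4

A cyclic subgroup of order d is generated by each of its φ(d) elements of order d, so the cyclic subgroups of order d number (#elements of order d)/φ(d).
Cyclic subgroups by order — order 1: 1; order 2: 1; order 7: 1; order 14: 1.
Total: 4.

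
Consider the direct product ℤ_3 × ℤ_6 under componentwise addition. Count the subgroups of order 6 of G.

4

|G| = 18 and 6 | 18, so subgroups of order 6 are possible by Lagrange.
The subgroups of order 6 are: {(0,0), (0,1), (0,2), (0,3), (0,4), (0,5)}; {(0,0), (0,3), (1,0), (1,3), (2,0), (2,3)}; {(0,0), (0,3), (1,1), (1,4), (2,2), (2,5)}; {(0,0), (0,3), (1,2), (1,5), (2,1), (2,4)}.
So G has 4 subgroups of order 6.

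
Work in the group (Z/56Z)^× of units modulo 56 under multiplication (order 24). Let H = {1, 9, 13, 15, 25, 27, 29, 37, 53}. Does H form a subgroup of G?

|H| = 9 does not divide |G| = 24, so by Lagrange H is not a subgroup.

No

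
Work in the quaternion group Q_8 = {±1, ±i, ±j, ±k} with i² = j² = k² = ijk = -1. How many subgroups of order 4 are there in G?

|G| = 8 and 4 | 8, so subgroups of order 4 are possible by Lagrange.
The subgroups of order 4 are: {1, -1, i, -i}; {1, -1, j, -j}; {1, -1, k, -k}.
So G has 3 subgroups of order 4.

3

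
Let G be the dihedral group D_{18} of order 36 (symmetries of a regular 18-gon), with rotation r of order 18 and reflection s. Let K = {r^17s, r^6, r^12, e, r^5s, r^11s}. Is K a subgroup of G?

Yes

|K| = 6 divides |G| = 36, consistent with Lagrange.
K contains the identity, every element's inverse is in K, and K is closed under ·: it is a subgroup.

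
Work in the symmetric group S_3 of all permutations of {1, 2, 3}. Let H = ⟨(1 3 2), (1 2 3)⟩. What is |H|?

|⟨(1 3 2)⟩| = 3 and |⟨(1 2 3)⟩| = 3, so |H| is a multiple of lcm(3, 3) = 3 and divides |G| = 6.
Closing under the operation: H = {e, (1 2 3), (1 3 2)}, so |H| = 3.

3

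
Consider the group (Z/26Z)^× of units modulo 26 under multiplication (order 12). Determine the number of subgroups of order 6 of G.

|G| = 12 and 6 | 12, so subgroups of order 6 are possible by Lagrange.
The subgroups of order 6 are: {1, 3, 9, 17, 23, 25}.
So G has 1 subgroup of order 6.

1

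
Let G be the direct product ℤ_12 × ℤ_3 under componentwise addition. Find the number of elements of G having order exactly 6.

An element (a,b) has order lcm(ord(a), ord(b)); count pairs with lcm equal to 6.
Enumerating gives 8 such elements.

8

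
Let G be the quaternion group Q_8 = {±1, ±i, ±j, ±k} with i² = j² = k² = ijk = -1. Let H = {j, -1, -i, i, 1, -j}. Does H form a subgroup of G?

|H| = 6 does not divide |G| = 8, so by Lagrange H is not a subgroup.

No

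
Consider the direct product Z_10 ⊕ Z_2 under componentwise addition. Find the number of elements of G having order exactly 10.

An element (a,b) has order lcm(ord(a), ord(b)); count pairs with lcm equal to 10.
Enumerating gives 12 such elements.

12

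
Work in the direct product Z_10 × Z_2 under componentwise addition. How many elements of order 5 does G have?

An element (a,b) has order lcm(ord(a), ord(b)); count pairs with lcm equal to 5.
Enumerating gives 4 such elements.

4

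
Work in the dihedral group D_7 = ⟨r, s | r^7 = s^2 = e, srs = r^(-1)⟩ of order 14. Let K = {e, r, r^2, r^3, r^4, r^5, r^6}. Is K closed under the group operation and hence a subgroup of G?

Yes

|K| = 7 divides |G| = 14, consistent with Lagrange.
K contains the identity, every element's inverse is in K, and K is closed under ·: it is a subgroup.
In fact K = ⟨r^4⟩.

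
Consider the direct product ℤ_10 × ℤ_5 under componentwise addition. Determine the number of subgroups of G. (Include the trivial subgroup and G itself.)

16

|G| = 50, so by Lagrange every subgroup order divides 50. Divisors: 1, 2, 5, 10, 25, 50.
Subgroups by order — order 1: 1; order 2: 1; order 5: 6; order 10: 6; order 25: 1; order 50: 1.
Total: 1 + 1 + 6 + 6 + 1 + 1 = 16.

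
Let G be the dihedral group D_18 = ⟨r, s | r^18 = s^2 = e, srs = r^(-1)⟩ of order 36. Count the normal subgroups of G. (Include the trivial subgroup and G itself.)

9

G has 45 subgroups. Checking conjugation-invariance by order — order 1: 1/1 normal; order 2: 1/19 normal; order 3: 1/1 normal; order 4: 0/9 normal; order 6: 1/7 normal; order 9: 1/1 normal; order 12: 0/3 normal; order 18: 3/3 normal; order 36: 1/1 normal.
Total normal subgroups: 9.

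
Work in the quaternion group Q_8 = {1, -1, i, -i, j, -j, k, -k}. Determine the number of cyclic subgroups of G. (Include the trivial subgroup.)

A cyclic subgroup of order d is generated by each of its φ(d) elements of order d, so the cyclic subgroups of order d number (#elements of order d)/φ(d).
Cyclic subgroups by order — order 1: 1; order 2: 1; order 4: 3.
Total: 5.

5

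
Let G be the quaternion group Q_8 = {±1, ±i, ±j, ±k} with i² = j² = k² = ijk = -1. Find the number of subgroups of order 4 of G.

3

|G| = 8 and 4 | 8, so subgroups of order 4 are possible by Lagrange.
The subgroups of order 4 are: {1, -1, i, -i}; {1, -1, j, -j}; {1, -1, k, -k}.
So G has 3 subgroups of order 4.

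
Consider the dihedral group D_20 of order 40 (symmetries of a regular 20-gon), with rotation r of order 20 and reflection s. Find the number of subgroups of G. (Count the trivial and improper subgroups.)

|G| = 40, so by Lagrange every subgroup order divides 40. Divisors: 1, 2, 4, 5, 8, 10, 20, 40.
Subgroups by order — order 1: 1; order 2: 21; order 4: 11; order 5: 1; order 8: 5; order 10: 5; order 20: 3; order 40: 1.
Total: 1 + 21 + 11 + 1 + 5 + 5 + 3 + 1 = 48.

48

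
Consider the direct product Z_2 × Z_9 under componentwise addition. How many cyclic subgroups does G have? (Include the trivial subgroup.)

A cyclic subgroup of order d is generated by each of its φ(d) elements of order d, so the cyclic subgroups of order d number (#elements of order d)/φ(d).
Cyclic subgroups by order — order 1: 1; order 2: 1; order 3: 1; order 6: 1; order 9: 1; order 18: 1.
Total: 6.

6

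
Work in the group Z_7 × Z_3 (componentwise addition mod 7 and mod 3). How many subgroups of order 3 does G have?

1

|G| = 21 and 3 | 21, so subgroups of order 3 are possible by Lagrange.
The subgroups of order 3 are: {(0,0), (0,1), (0,2)}.
So G has 1 subgroup of order 3.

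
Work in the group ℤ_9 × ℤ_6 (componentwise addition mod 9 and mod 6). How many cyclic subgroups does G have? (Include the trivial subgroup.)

Each element a generates a cyclic subgroup ⟨a⟩; distinct elements may generate the same one (a cyclic group of order d has φ(d) generators).
Cyclic subgroups by order — order 1: 1; order 2: 1; order 3: 4; order 6: 4; order 9: 3; order 18: 3.
Total: 16.

16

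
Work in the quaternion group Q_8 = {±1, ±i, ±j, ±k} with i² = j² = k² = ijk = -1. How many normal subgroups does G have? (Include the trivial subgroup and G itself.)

6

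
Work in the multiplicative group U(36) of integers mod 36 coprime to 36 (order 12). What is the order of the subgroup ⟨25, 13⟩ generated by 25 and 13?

3

|⟨25⟩| = 3 and |⟨13⟩| = 3, so |H| is a multiple of lcm(3, 3) = 3 and divides |G| = 12.
Closing under the operation: H = {1, 13, 25}, so |H| = 3.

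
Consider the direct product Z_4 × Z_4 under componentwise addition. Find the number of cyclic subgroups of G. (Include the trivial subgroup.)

10

A cyclic subgroup of order d is generated by each of its φ(d) elements of order d, so the cyclic subgroups of order d number (#elements of order d)/φ(d).
Cyclic subgroups by order — order 1: 1; order 2: 3; order 4: 6.
Total: 10.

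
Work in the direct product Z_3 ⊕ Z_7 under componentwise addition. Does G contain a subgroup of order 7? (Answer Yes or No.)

Yes

7 | 21. A subgroup of order 7 is {(0,0), (0,1), (0,2), (0,3), (0,4), (0,5), (0,6)}.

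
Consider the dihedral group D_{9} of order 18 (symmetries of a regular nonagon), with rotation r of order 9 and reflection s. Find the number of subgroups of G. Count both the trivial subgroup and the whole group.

|G| = 18, so by Lagrange every subgroup order divides 18. Divisors: 1, 2, 3, 6, 9, 18.
Subgroups by order — order 1: 1; order 2: 9; order 3: 1; order 6: 3; order 9: 1; order 18: 1.
Total: 1 + 9 + 1 + 3 + 1 + 1 = 16.

16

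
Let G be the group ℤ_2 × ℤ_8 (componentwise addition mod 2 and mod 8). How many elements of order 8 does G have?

8

An element (a,b) has order lcm(ord(a), ord(b)); count pairs with lcm equal to 8.
Enumerating gives 8 such elements.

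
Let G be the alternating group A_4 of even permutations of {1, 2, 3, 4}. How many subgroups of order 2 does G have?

3

|G| = 12 and 2 | 12, so subgroups of order 2 are possible by Lagrange.
The subgroups of order 2 are: {e, (1 2)(3 4)}; {e, (1 3)(2 4)}; {e, (1 4)(2 3)}.
So G has 3 subgroups of order 2.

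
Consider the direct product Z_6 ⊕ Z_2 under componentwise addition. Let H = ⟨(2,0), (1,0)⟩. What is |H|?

6

|⟨(2,0)⟩| = 3 and |⟨(1,0)⟩| = 6, so |H| is a multiple of lcm(3, 6) = 6 and divides |G| = 12.
Closing under the operation: H = {(0,0), (1,0), (2,0), (3,0), (4,0), (5,0)}, so |H| = 6.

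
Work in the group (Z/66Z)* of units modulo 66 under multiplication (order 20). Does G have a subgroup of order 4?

4 | 20. A subgroup of order 4 is {1, 23, 43, 65}.

Yes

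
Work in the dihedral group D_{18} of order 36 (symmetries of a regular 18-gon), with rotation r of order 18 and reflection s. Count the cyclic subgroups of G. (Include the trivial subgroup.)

Each element a generates a cyclic subgroup ⟨a⟩; distinct elements may generate the same one (a cyclic group of order d has φ(d) generators).
Cyclic subgroups by order — order 1: 1; order 2: 19; order 3: 1; order 6: 1; order 9: 1; order 18: 1.
Total: 24.

24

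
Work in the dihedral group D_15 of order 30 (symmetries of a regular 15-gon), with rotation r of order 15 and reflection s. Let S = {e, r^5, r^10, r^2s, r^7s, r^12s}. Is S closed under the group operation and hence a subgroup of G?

|S| = 6 divides |G| = 30, consistent with Lagrange.
S contains the identity, every element's inverse is in S, and S is closed under ·: it is a subgroup.

Yes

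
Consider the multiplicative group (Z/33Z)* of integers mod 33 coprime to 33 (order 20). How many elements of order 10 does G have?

12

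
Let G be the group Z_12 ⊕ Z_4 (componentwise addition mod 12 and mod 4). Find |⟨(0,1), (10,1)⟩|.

|⟨(0,1)⟩| = 4 and |⟨(10,1)⟩| = 12, so |H| is a multiple of lcm(4, 12) = 12 and divides |G| = 48.
Closing under the operation: H = {(0,0), (0,1), (0,2), (0,3), (2,0), (2,1), (2,2), (2,3), (4,0), (4,1), (4,2), (4,3), (6,0), (6,1), (6,2), (6,3), (8,0), (8,1), (8,2), (8,3), (10,0), (10,1), (10,2), (10,3)}, so |H| = 24.

24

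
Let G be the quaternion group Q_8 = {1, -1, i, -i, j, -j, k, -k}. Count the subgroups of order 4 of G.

|G| = 8 and 4 | 8, so subgroups of order 4 are possible by Lagrange.
The subgroups of order 4 are: {1, -1, i, -i}; {1, -1, j, -j}; {1, -1, k, -k}.
So G has 3 subgroups of order 4.

3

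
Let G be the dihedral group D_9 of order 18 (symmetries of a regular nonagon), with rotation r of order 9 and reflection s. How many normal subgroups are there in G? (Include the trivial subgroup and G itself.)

G has 16 subgroups. Checking conjugation-invariance by order — order 1: 1/1 normal; order 2: 0/9 normal; order 3: 1/1 normal; order 6: 0/3 normal; order 9: 1/1 normal; order 18: 1/1 normal.
Total normal subgroups: 4.

4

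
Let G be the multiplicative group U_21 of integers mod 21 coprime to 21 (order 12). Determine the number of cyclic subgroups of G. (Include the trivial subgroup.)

8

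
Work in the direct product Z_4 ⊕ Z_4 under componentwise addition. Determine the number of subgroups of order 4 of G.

7

|G| = 16 and 4 | 16, so subgroups of order 4 are possible by Lagrange.
The subgroups of order 4 are: {(0,0), (0,1), (0,2), (0,3)}; {(0,0), (0,2), (2,0), (2,2)}; {(0,0), (0,2), (2,1), (2,3)}; {(0,0), (1,0), (2,0), (3,0)}; … (7 in all).
So G has 7 subgroups of order 4.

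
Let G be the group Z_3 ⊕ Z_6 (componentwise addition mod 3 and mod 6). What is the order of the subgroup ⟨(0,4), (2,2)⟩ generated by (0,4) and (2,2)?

|⟨(0,4)⟩| = 3 and |⟨(2,2)⟩| = 3, so |H| is a multiple of lcm(3, 3) = 3 and divides |G| = 18.
Closing under the operation: H = {(0,0), (0,2), (0,4), (1,0), (1,2), (1,4), (2,0), (2,2), (2,4)}, so |H| = 9.

9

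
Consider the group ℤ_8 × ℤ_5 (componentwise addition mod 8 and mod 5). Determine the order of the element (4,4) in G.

The order of (4,4) in Z_8 × Z_5 is lcm(ord(4) in Z_8, ord(4) in Z_5).
ord(4) = 2 and ord(4) = 5, so |⟨(4,4)⟩| = lcm(2, 5) = 10.

10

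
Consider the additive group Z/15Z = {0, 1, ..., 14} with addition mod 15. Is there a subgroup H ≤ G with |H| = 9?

No

9 does not divide |G| = 15, so by Lagrange no subgroup of order 9 exists.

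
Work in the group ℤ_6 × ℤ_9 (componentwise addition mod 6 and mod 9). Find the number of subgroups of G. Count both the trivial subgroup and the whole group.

|G| = 54, so by Lagrange every subgroup order divides 54. Divisors: 1, 2, 3, 6, 9, 18, 27, 54.
Subgroups by order — order 1: 1; order 2: 1; order 3: 4; order 6: 4; order 9: 4; order 18: 4; order 27: 1; order 54: 1.
Total: 1 + 1 + 4 + 4 + 4 + 4 + 1 + 1 = 20.

20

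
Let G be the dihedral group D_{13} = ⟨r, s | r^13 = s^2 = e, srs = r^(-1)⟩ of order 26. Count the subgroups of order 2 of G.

13

|G| = 26 and 2 | 26, so subgroups of order 2 are possible by Lagrange.
The subgroups of order 2 are: {e, r^10s}; {e, r^11s}; {e, r^12s}; {e, r^2s}; … (13 in all).
So G has 13 subgroups of order 2.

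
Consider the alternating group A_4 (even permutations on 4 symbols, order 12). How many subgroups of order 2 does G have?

|G| = 12 and 2 | 12, so subgroups of order 2 are possible by Lagrange.
The subgroups of order 2 are: {e, (1 2)(3 4)}; {e, (1 3)(2 4)}; {e, (1 4)(2 3)}.
So G has 3 subgroups of order 2.

3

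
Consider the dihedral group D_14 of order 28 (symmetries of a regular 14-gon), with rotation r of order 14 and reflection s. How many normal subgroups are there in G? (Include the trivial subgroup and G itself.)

7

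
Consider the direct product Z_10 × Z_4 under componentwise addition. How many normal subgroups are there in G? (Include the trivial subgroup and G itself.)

16

G is abelian, so every subgroup is normal.
G has 16 subgroups in total, hence 16 normal subgroups.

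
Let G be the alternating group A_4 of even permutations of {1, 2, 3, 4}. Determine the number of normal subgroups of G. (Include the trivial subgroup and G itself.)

3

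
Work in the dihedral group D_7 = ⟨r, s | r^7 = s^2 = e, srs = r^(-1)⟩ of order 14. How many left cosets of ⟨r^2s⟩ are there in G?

7

|⟨r^2s⟩| = 2 and |G| = 14.
By Lagrange, [G : H] = |G|/|H| = 14/2 = 7.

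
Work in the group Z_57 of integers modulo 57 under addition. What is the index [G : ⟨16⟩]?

|⟨16⟩| = 57 and |G| = 57.
By Lagrange, [G : H] = |G|/|H| = 57/57 = 1.

1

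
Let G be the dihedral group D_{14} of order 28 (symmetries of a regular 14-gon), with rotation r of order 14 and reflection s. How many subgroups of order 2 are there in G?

|G| = 28 and 2 | 28, so subgroups of order 2 are possible by Lagrange.
The subgroups of order 2 are: {e, r^10s}; {e, r^11s}; {e, r^12s}; {e, r^13s}; … (15 in all).
So G has 15 subgroups of order 2.

15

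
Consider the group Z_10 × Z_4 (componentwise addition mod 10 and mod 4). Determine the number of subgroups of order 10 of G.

3

|G| = 40 and 10 | 40, so subgroups of order 10 are possible by Lagrange.
The subgroups of order 10 are: {(0,0), (0,2), (2,0), (2,2), (4,0), (4,2), (6,0), (6,2), (8,0), (8,2)}; {(0,0), (1,0), (2,0), (3,0), (4,0), (5,0), (6,0), (7,0), (8,0), (9,0)}; {(0,0), (1,2), (2,0), (3,2), (4,0), (5,2), (6,0), (7,2), (8,0), (9,2)}.
So G has 3 subgroups of order 10.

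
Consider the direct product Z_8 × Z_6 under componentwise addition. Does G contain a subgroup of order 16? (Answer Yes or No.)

Yes

16 | 48. A subgroup of order 16 is {(0,0), (0,3), (1,0), (1,3), (2,0), (2,3), (3,0), (3,3), (4,0), (4,3), (5,0), (5,3), (6,0), (6,3), (7,0), (7,3)}.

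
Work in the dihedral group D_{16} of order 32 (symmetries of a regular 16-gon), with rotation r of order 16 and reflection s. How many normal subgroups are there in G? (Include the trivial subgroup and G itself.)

8

G has 36 subgroups. Checking conjugation-invariance by order — order 1: 1/1 normal; order 2: 1/17 normal; order 4: 1/9 normal; order 8: 1/5 normal; order 16: 3/3 normal; order 32: 1/1 normal.
Total normal subgroups: 8.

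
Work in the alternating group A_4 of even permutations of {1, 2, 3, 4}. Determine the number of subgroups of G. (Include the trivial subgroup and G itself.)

|G| = 12, so by Lagrange every subgroup order divides 12. Divisors: 1, 2, 3, 4, 6, 12.
Subgroups by order — order 1: 1; order 2: 3; order 3: 4; order 4: 1; order 6: 0; order 12: 1.
Total: 1 + 3 + 4 + 1 + 0 + 1 = 10.

10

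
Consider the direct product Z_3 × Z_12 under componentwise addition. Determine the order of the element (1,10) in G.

6

The order of (1,10) in Z_3 × Z_12 is lcm(ord(1) in Z_3, ord(10) in Z_12).
ord(1) = 3 and ord(10) = 6, so |⟨(1,10)⟩| = lcm(3, 6) = 6.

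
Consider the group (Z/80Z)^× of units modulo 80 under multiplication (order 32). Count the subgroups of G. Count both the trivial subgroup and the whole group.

|G| = 32, so by Lagrange every subgroup order divides 32. Divisors: 1, 2, 4, 8, 16, 32.
Subgroups by order — order 1: 1; order 2: 7; order 4: 19; order 8: 19; order 16: 7; order 32: 1.
Total: 1 + 7 + 19 + 19 + 7 + 1 = 54.

54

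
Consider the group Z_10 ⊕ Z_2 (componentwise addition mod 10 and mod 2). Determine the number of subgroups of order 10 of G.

|G| = 20 and 10 | 20, so subgroups of order 10 are possible by Lagrange.
The subgroups of order 10 are: {(0,0), (0,1), (2,0), (2,1), (4,0), (4,1), (6,0), (6,1), (8,0), (8,1)}; {(0,0), (1,0), (2,0), (3,0), (4,0), (5,0), (6,0), (7,0), (8,0), (9,0)}; {(0,0), (1,1), (2,0), (3,1), (4,0), (5,1), (6,0), (7,1), (8,0), (9,1)}.
So G has 3 subgroups of order 10.

3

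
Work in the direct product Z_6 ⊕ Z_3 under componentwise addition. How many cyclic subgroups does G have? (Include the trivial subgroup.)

10

Each element a generates a cyclic subgroup ⟨a⟩; distinct elements may generate the same one (a cyclic group of order d has φ(d) generators).
Cyclic subgroups by order — order 1: 1; order 2: 1; order 3: 4; order 6: 4.
Total: 10.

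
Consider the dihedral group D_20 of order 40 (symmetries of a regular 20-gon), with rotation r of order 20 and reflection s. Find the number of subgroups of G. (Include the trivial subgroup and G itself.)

48

|G| = 40, so by Lagrange every subgroup order divides 40. Divisors: 1, 2, 4, 5, 8, 10, 20, 40.
Subgroups by order — order 1: 1; order 2: 21; order 4: 11; order 5: 1; order 8: 5; order 10: 5; order 20: 3; order 40: 1.
Total: 1 + 21 + 11 + 1 + 5 + 5 + 3 + 1 = 48.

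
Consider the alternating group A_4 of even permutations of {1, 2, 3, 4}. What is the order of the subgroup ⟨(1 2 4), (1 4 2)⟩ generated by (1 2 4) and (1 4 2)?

3

|⟨(1 2 4)⟩| = 3 and |⟨(1 4 2)⟩| = 3, so |H| is a multiple of lcm(3, 3) = 3 and divides |G| = 12.
Closing under the operation: H = {e, (1 2 4), (1 4 2)}, so |H| = 3.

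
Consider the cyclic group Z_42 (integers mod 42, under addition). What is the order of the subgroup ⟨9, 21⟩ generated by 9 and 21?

|⟨9⟩| = 14 and |⟨21⟩| = 2, so |H| is a multiple of lcm(14, 2) = 14 and divides |G| = 42.
Closing under the operation: H = {0, 3, 6, 9, 12, 15, 18, 21, 24, 27, 30, 33, 36, 39}, so |H| = 14.

14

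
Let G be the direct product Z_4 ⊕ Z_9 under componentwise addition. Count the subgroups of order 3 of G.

|G| = 36 and 3 | 36, so subgroups of order 3 are possible by Lagrange.
The subgroups of order 3 are: {(0,0), (0,3), (0,6)}.
So G has 1 subgroup of order 3.

1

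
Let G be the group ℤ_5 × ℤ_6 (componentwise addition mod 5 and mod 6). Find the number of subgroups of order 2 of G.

1

|G| = 30 and 2 | 30, so subgroups of order 2 are possible by Lagrange.
The subgroups of order 2 are: {(0,0), (0,3)}.
So G has 1 subgroup of order 2.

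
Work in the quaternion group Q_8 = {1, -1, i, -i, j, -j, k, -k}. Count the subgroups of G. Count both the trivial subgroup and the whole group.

6

|G| = 8, so by Lagrange every subgroup order divides 8. Divisors: 1, 2, 4, 8.
Subgroups by order — order 1: 1; order 2: 1; order 4: 3; order 8: 1.
Total: 1 + 1 + 3 + 1 = 6.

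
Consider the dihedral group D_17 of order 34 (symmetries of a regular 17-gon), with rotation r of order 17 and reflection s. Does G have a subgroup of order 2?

Yes

2 | 34. A subgroup of order 2 is {e, r^10s}.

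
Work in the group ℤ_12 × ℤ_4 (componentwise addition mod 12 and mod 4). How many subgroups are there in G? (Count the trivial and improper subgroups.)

|G| = 48, so by Lagrange every subgroup order divides 48. Divisors: 1, 2, 3, 4, 6, 8, 12, 16, 24, 48.
Subgroups by order — order 1: 1; order 2: 3; order 3: 1; order 4: 7; order 6: 3; order 8: 3; order 12: 7; order 16: 1; order 24: 3; order 48: 1.
Total: 1 + 3 + 1 + 7 + 3 + 3 + 7 + 1 + 3 + 1 = 30.

30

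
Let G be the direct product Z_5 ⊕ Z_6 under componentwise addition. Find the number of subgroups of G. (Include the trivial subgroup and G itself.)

|G| = 30, so by Lagrange every subgroup order divides 30. Divisors: 1, 2, 3, 5, 6, 10, 15, 30.
Subgroups by order — order 1: 1; order 2: 1; order 3: 1; order 5: 1; order 6: 1; order 10: 1; order 15: 1; order 30: 1.
Total: 1 + 1 + 1 + 1 + 1 + 1 + 1 + 1 = 8.

8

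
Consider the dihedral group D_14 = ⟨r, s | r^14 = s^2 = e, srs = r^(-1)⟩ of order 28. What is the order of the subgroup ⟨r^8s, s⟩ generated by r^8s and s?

|⟨r^8s⟩| = 2 and |⟨s⟩| = 2, so |H| is a multiple of lcm(2, 2) = 2 and divides |G| = 28.
Closing under the operation: H = {e, r^2, r^4, r^6, r^8, r^10, r^12, s, r^2s, r^4s, r^6s, r^8s, r^10s, r^12s}, so |H| = 14.

14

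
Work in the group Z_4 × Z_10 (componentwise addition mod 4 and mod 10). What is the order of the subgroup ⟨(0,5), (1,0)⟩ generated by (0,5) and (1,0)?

8

|⟨(0,5)⟩| = 2 and |⟨(1,0)⟩| = 4, so |H| is a multiple of lcm(2, 4) = 4 and divides |G| = 40.
Closing under the operation: H = {(0,0), (0,5), (1,0), (1,5), (2,0), (2,5), (3,0), (3,5)}, so |H| = 8.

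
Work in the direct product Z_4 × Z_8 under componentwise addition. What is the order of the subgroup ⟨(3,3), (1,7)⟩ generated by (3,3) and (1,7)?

16

|⟨(3,3)⟩| = 8 and |⟨(1,7)⟩| = 8, so |H| is a multiple of lcm(8, 8) = 8 and divides |G| = 32.
Closing under the operation: H = {(0,0), (0,2), (0,4), (0,6), (1,1), (1,3), (1,5), (1,7), (2,0), (2,2), (2,4), (2,6), (3,1), (3,3), (3,5), (3,7)}, so |H| = 16.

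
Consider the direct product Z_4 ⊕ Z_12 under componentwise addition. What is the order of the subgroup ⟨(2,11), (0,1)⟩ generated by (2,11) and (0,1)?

24

|⟨(2,11)⟩| = 12 and |⟨(0,1)⟩| = 12, so |H| is a multiple of lcm(12, 12) = 12 and divides |G| = 48.
Closing under the operation: H = {(0,0), (0,1), (0,2), (0,3), (0,4), (0,5), (0,6), (0,7), (0,8), (0,9), (0,10), (0,11), (2,0), (2,1), (2,2), (2,3), (2,4), (2,5), (2,6), (2,7), (2,8), (2,9), (2,10), (2,11)}, so |H| = 24.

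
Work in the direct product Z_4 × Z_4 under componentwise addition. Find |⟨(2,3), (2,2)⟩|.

8

|⟨(2,3)⟩| = 4 and |⟨(2,2)⟩| = 2, so |H| is a multiple of lcm(4, 2) = 4 and divides |G| = 16.
Closing under the operation: H = {(0,0), (0,1), (0,2), (0,3), (2,0), (2,1), (2,2), (2,3)}, so |H| = 8.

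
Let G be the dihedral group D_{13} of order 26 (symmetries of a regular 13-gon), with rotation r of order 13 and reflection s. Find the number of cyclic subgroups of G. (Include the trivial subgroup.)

A cyclic subgroup of order d is generated by each of its φ(d) elements of order d, so the cyclic subgroups of order d number (#elements of order d)/φ(d).
Cyclic subgroups by order — order 1: 1; order 2: 13; order 13: 1.
Total: 15.

15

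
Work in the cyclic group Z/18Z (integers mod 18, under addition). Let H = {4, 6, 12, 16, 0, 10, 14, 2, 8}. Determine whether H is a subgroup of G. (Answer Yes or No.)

Yes

|H| = 9 divides |G| = 18, consistent with Lagrange.
H contains the identity, every element's inverse is in H, and H is closed under +: it is a subgroup.
In fact H = ⟨2⟩.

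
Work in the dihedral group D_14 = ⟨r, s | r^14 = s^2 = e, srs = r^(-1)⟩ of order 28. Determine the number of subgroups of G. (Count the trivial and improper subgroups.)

|G| = 28, so by Lagrange every subgroup order divides 28. Divisors: 1, 2, 4, 7, 14, 28.
Subgroups by order — order 1: 1; order 2: 15; order 4: 7; order 7: 1; order 14: 3; order 28: 1.
Total: 1 + 15 + 7 + 1 + 3 + 1 = 28.

28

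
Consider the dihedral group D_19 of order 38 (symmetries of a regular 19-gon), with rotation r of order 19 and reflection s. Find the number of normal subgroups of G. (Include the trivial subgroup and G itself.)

3

G has 22 subgroups. Checking conjugation-invariance by order — order 1: 1/1 normal; order 2: 0/19 normal; order 19: 1/1 normal; order 38: 1/1 normal.
Total normal subgroups: 3.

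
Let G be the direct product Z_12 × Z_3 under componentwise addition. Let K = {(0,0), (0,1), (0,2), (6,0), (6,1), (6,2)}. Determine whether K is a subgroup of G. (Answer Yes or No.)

Yes

|K| = 6 divides |G| = 36, consistent with Lagrange.
K contains the identity, every element's inverse is in K, and K is closed under +: it is a subgroup.
In fact K = ⟨(6,2)⟩.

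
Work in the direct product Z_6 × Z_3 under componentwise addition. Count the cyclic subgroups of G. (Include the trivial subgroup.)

10

A cyclic subgroup of order d is generated by each of its φ(d) elements of order d, so the cyclic subgroups of order d number (#elements of order d)/φ(d).
Cyclic subgroups by order — order 1: 1; order 2: 1; order 3: 4; order 6: 4.
Total: 10.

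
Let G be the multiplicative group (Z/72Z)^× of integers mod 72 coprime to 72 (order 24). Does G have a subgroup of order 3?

3 | 24. A subgroup of order 3 is {1, 25, 49}.

Yes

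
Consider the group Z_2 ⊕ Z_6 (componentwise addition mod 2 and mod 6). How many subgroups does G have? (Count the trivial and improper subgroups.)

10

|G| = 12, so by Lagrange every subgroup order divides 12. Divisors: 1, 2, 3, 4, 6, 12.
Subgroups by order — order 1: 1; order 2: 3; order 3: 1; order 4: 1; order 6: 3; order 12: 1.
Total: 1 + 3 + 1 + 1 + 3 + 1 = 10.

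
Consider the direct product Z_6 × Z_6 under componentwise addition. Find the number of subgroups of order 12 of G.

4

|G| = 36 and 12 | 36, so subgroups of order 12 are possible by Lagrange.
The subgroups of order 12 are: {(0,0), (0,1), (0,2), (0,3), (0,4), (0,5), (3,0), (3,1), (3,2), (3,3), (3,4), (3,5)}; {(0,0), (0,3), (1,0), (1,3), (2,0), (2,3), (3,0), (3,3), (4,0), (4,3), (5,0), (5,3)}; {(0,0), (0,3), (1,1), (1,4), (2,2), (2,5), (3,0), (3,3), (4,1), (4,4), (5,2), (5,5)}; {(0,0), (0,3), (1,2), (1,5), (2,1), (2,4), (3,0), (3,3), (4,2), (4,5), (5,1), (5,4)}.
So G has 4 subgroups of order 12.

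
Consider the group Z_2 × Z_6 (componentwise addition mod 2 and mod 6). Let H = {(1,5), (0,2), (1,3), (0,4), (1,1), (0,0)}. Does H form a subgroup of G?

|H| = 6 divides |G| = 12, consistent with Lagrange.
H contains the identity, every element's inverse is in H, and H is closed under +: it is a subgroup.
In fact H = ⟨(1,5)⟩.

Yes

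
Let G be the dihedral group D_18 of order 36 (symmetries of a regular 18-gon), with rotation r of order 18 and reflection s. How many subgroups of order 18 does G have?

|G| = 36 and 18 | 36, so subgroups of order 18 are possible by Lagrange.
The subgroups of order 18 are: {e, r, r^2, r^3, r^4, r^5, r^6, r^7, r^8, r^9, r^10, r^11, r^12, r^13, r^14, r^15, r^16, r^17}; {e, r^2, r^4, r^6, r^8, r^10, r^12, r^14, r^16, s, r^2s, r^4s, r^6s, r^8s, r^10s, r^12s, r^14s, r^16s}; {e, r^2, r^4, r^6, r^8, r^10, r^12, r^14, r^16, rs, r^3s, r^5s, r^7s, r^9s, r^11s, r^13s, r^15s, r^17s}.
So G has 3 subgroups of order 18.

3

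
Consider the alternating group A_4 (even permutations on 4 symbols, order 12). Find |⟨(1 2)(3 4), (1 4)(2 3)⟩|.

|⟨(1 2)(3 4)⟩| = 2 and |⟨(1 4)(2 3)⟩| = 2, so |H| is a multiple of lcm(2, 2) = 2 and divides |G| = 12.
Closing under the operation: H = {e, (1 2)(3 4), (1 3)(2 4), (1 4)(2 3)}, so |H| = 4.

4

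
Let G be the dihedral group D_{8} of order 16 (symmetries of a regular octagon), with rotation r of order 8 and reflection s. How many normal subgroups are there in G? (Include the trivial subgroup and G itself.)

G has 19 subgroups. Checking conjugation-invariance by order — order 1: 1/1 normal; order 2: 1/9 normal; order 4: 1/5 normal; order 8: 3/3 normal; order 16: 1/1 normal.
Total normal subgroups: 7.

7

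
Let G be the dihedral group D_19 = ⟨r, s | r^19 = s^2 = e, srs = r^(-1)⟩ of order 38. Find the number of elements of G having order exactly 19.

18

Enumerating element orders in G gives 18 elements of order 19.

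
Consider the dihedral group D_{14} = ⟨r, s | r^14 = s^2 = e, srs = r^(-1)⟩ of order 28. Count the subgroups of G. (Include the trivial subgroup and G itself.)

28

|G| = 28, so by Lagrange every subgroup order divides 28. Divisors: 1, 2, 4, 7, 14, 28.
Subgroups by order — order 1: 1; order 2: 15; order 4: 7; order 7: 1; order 14: 3; order 28: 1.
Total: 1 + 15 + 7 + 1 + 3 + 1 = 28.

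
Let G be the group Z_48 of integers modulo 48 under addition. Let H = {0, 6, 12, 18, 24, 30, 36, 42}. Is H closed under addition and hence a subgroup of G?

|H| = 8 divides |G| = 48, consistent with Lagrange.
H contains the identity, every element's inverse is in H, and H is closed under +: it is a subgroup.
In fact H = ⟨6⟩.

Yes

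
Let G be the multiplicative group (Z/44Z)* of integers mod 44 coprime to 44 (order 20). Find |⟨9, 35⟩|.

|⟨9⟩| = 5 and |⟨35⟩| = 10, so |H| is a multiple of lcm(5, 10) = 10 and divides |G| = 20.
Closing under the operation: H = {1, 5, 7, 9, 19, 25, 35, 37, 39, 43}, so |H| = 10.

10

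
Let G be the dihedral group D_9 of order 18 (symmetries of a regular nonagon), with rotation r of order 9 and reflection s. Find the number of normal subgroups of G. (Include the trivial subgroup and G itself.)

4

G has 16 subgroups. Checking conjugation-invariance by order — order 1: 1/1 normal; order 2: 0/9 normal; order 3: 1/1 normal; order 6: 0/3 normal; order 9: 1/1 normal; order 18: 1/1 normal.
Total normal subgroups: 4.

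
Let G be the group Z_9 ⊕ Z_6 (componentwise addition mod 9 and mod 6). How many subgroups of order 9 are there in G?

|G| = 54 and 9 | 54, so subgroups of order 9 are possible by Lagrange.
The subgroups of order 9 are: {(0,0), (0,2), (0,4), (3,0), (3,2), (3,4), (6,0), (6,2), (6,4)}; {(0,0), (1,0), (2,0), (3,0), (4,0), (5,0), (6,0), (7,0), (8,0)}; {(0,0), (1,2), (2,4), (3,0), (4,2), (5,4), (6,0), (7,2), (8,4)}; {(0,0), (1,4), (2,2), (3,0), (4,4), (5,2), (6,0), (7,4), (8,2)}.
So G has 4 subgroups of order 9.

4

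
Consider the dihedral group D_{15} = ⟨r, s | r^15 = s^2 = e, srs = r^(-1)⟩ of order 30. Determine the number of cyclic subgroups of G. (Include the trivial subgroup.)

Group the elements of G by the cyclic subgroup they generate; each cyclic subgroup of order d accounts for φ(d) elements.
Cyclic subgroups by order — order 1: 1; order 2: 15; order 3: 1; order 5: 1; order 15: 1.
Total: 19.

19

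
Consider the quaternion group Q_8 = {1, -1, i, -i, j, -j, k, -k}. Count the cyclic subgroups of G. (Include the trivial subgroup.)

5

Each element a generates a cyclic subgroup ⟨a⟩; distinct elements may generate the same one (a cyclic group of order d has φ(d) generators).
Cyclic subgroups by order — order 1: 1; order 2: 1; order 4: 3.
Total: 5.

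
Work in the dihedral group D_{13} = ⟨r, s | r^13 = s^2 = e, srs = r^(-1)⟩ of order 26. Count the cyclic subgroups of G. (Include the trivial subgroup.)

15

Group the elements of G by the cyclic subgroup they generate; each cyclic subgroup of order d accounts for φ(d) elements.
Cyclic subgroups by order — order 1: 1; order 2: 13; order 13: 1.
Total: 15.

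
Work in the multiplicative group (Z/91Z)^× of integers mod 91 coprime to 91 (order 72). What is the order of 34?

Compute successive powers of 34 mod 91: 34, 64, 83, 1; 34^4 ≡ 1 (mod 91).
So |⟨34⟩| = 4.

4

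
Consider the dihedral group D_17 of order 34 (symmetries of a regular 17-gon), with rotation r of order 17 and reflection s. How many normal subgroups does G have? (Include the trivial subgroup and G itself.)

3

G has 20 subgroups. Checking conjugation-invariance by order — order 1: 1/1 normal; order 2: 0/17 normal; order 17: 1/1 normal; order 34: 1/1 normal.
Total normal subgroups: 3.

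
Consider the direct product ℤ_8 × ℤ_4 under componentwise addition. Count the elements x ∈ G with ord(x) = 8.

16

An element (a,b) has order lcm(ord(a), ord(b)); count pairs with lcm equal to 8.
Enumerating gives 16 such elements.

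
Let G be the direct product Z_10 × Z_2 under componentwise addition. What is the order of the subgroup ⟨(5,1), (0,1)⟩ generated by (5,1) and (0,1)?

4

|⟨(5,1)⟩| = 2 and |⟨(0,1)⟩| = 2, so |H| is a multiple of lcm(2, 2) = 2 and divides |G| = 20.
Closing under the operation: H = {(0,0), (0,1), (5,0), (5,1)}, so |H| = 4.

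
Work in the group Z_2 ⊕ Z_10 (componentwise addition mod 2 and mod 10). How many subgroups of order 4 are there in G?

|G| = 20 and 4 | 20, so subgroups of order 4 are possible by Lagrange.
The subgroups of order 4 are: {(0,0), (0,5), (1,0), (1,5)}.
So G has 1 subgroup of order 4.

1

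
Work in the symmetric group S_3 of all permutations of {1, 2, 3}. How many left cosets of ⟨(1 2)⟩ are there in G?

3

|⟨(1 2)⟩| = 2 and |G| = 6.
By Lagrange, [G : H] = |G|/|H| = 6/2 = 3.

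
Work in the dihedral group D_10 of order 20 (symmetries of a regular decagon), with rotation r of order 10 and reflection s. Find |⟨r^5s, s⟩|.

4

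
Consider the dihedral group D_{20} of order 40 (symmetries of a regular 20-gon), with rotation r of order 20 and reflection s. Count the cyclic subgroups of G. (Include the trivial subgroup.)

26

Group the elements of G by the cyclic subgroup they generate; each cyclic subgroup of order d accounts for φ(d) elements.
Cyclic subgroups by order — order 1: 1; order 2: 21; order 4: 1; order 5: 1; order 10: 1; order 20: 1.
Total: 26.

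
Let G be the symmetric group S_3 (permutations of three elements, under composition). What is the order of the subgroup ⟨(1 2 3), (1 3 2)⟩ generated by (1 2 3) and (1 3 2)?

|⟨(1 2 3)⟩| = 3 and |⟨(1 3 2)⟩| = 3, so |H| is a multiple of lcm(3, 3) = 3 and divides |G| = 6.
Closing under the operation: H = {e, (1 2 3), (1 3 2)}, so |H| = 3.

3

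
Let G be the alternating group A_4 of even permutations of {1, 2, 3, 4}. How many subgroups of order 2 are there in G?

|G| = 12 and 2 | 12, so subgroups of order 2 are possible by Lagrange.
The subgroups of order 2 are: {e, (1 2)(3 4)}; {e, (1 3)(2 4)}; {e, (1 4)(2 3)}.
So G has 3 subgroups of order 2.

3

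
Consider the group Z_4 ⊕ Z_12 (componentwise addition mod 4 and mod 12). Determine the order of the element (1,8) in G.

The order of (1,8) in Z_4 × Z_12 is lcm(ord(1) in Z_4, ord(8) in Z_12).
ord(1) = 4 and ord(8) = 3, so |⟨(1,8)⟩| = lcm(4, 3) = 12.

12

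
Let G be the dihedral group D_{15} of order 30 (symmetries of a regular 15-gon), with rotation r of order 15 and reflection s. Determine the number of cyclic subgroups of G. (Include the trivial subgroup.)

19

Each element a generates a cyclic subgroup ⟨a⟩; distinct elements may generate the same one (a cyclic group of order d has φ(d) generators).
Cyclic subgroups by order — order 1: 1; order 2: 15; order 3: 1; order 5: 1; order 15: 1.
Total: 19.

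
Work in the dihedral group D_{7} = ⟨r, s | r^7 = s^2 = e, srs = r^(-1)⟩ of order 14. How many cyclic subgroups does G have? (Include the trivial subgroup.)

9

A cyclic subgroup of order d is generated by each of its φ(d) elements of order d, so the cyclic subgroups of order d number (#elements of order d)/φ(d).
Cyclic subgroups by order — order 1: 1; order 2: 7; order 7: 1.
Total: 9.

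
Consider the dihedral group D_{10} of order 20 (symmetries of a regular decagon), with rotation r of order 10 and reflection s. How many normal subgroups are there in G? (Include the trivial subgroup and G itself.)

G has 22 subgroups. Checking conjugation-invariance by order — order 1: 1/1 normal; order 2: 1/11 normal; order 4: 0/5 normal; order 5: 1/1 normal; order 10: 3/3 normal; order 20: 1/1 normal.
Total normal subgroups: 7.

7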